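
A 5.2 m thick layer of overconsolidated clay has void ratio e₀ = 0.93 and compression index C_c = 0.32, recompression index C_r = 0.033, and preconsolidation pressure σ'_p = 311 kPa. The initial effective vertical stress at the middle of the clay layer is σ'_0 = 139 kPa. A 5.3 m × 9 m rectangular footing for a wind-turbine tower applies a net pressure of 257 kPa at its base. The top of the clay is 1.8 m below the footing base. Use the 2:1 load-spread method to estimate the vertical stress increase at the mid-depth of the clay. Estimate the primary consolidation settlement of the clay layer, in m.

Mid-depth of clay below the footing base: z = 1.8 + 5.2/2 = 4.4 m.
Stress increase at mid-clay by the 2:1 spreading method:
Δσ = qBL/((B+z)(L+z)) = 257×5.3×9/((5.3+4.4)(9+4.4)) = 94.314 kPa
Final effective stress: σ'_f = 139 + 94.314 = 233.31 kPa.
σ'_f = 233.31 ≤ σ'_p = 311 kPa, so the clay remains overconsolidated and only the recompression index applies:
S_c = C_r·H/(1+e₀)·log₁₀(σ'_f/σ'_0) = 0.033×5.2/1.93×log₁₀(233.31/139)
    = 0.088912 × 0.22492 = 0.02 m

S_c ≈ 0.02 m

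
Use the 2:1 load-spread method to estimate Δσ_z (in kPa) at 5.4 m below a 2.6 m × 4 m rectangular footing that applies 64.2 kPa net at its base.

Δσ_z ≈ 8.88 kPa

By the 2:1 method the load spreads at 1 horizontal : 2 vertical, so at depth z the loaded area has grown by z in each plan dimension:
Δσ = qBL/((B+z)(L+z)) = 64.2×2.6×4/((2.6+5.4)(4+5.4)) = 8.8787 kPa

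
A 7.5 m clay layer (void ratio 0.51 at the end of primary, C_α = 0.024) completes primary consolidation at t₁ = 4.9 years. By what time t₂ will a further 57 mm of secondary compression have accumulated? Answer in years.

S_s = C_α·H/(1+e_p)·log₁₀(t₂/t₁) ⇒ log₁₀(t₂/t₁) = S_s·(1+e_p)/(C_α·H).
log₁₀(t₂/t₁) = 0.057 × (1+0.51) / (0.024×7.5) = 0.4782
t₂ = t₁ × 10^0.4782 = 4.9 × 3.007 = 14.74 years

t₂ ≈ 14.7 years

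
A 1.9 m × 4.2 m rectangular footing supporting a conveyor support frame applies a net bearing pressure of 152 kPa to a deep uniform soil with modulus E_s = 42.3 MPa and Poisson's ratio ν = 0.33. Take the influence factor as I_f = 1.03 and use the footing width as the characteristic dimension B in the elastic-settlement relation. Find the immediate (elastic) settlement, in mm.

Immediate (elastic) settlement: S_e = q·B·(1−ν²)/E_s · I_f.
E_s = 42.3 MPa = 42300 kPa.
S_e = 152 × 1.9 × (1 − 0.33²) / 42300 × 1.03
    = 152 × 1.9 × 0.8911 / 42300 × 1.03
    = 0.006266 m = 6.266 mm

S_e ≈ 6.27 mm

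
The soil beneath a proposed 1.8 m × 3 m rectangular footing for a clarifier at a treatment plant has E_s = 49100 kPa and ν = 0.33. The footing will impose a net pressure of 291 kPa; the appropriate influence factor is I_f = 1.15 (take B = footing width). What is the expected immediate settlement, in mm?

Immediate (elastic) settlement: S_e = q·B·(1−ν²)/E_s · I_f.
S_e = 291 × 1.8 × (1 − 0.33²) / 49100 × 1.15
    = 291 × 1.8 × 0.8911 / 49100 × 1.15
    = 0.01093 m = 10.93 mm

S_e ≈ 10.9 mm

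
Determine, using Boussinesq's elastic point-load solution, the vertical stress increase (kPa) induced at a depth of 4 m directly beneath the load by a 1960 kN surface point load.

Δσ_z ≈ 58.5 kPa

Boussinesq vertical stress below a point load on an elastic half-space:
Δσ_z = 3P/(2πz²) · [1 + (r/z)²]^(−5/2)
r/z = 0/4 = 0; [1+(r/z)²]^(−5/2) = 1.
Δσ_z = 3×1960/(2π×4²) × 1 = 58.489 × 1 = 58.49 kPa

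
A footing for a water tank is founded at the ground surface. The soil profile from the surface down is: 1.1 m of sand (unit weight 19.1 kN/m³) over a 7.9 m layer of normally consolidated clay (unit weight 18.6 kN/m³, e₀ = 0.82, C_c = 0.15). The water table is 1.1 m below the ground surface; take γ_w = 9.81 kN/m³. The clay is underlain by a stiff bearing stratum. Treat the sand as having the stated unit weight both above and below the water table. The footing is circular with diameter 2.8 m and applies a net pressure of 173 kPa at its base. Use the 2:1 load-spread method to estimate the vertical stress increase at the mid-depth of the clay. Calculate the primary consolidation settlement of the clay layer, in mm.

S_c ≈ 94.1 mm

Mid-depth of clay below the ground surface: z = 1.1 + 7.9/2 = 5.05 m.
Total vertical stress at mid-clay: σ_v = 19.1×1.1 + 18.6×3.95 = 94.48 kPa.
Pore pressure: u = 9.81×(5.05 − 1.1) = 38.75 kPa.
Initial effective stress: σ'_0 = σ_v − u = 94.48 − 38.75 = 55.73 kPa.
Stress increase at mid-clay by the 2:1 spreading method:
Δσ ≈ qD²/(D+z)² = 173×2.8²/(2.8+5.05)² = 22.01 kPa
Final effective stress: σ'_f = σ'_0 + Δσ = 55.73 + 22.01 = 77.74 kPa.
Normally consolidated clay, so the full stress increment lies on the virgin compression line:
S_c = C_c·H/(1+e₀)·log₁₀(σ'_f/σ'_0) = 0.15×7.9/(1+0.82)×log₁₀(77.74/55.73)
    = 0.6511 × 0.14456 = 0.09412 m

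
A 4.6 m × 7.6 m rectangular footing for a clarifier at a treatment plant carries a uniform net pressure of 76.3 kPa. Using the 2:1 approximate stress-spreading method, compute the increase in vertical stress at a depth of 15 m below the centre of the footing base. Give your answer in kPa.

Δσ_z ≈ 6.02 kPa

By the 2:1 method the load spreads at 1 horizontal : 2 vertical, so at depth z the loaded area has grown by z in each plan dimension:
Δσ = qBL/((B+z)(L+z)) = 76.3×4.6×7.6/((4.6+15)(7.6+15)) = 6.0219 kPa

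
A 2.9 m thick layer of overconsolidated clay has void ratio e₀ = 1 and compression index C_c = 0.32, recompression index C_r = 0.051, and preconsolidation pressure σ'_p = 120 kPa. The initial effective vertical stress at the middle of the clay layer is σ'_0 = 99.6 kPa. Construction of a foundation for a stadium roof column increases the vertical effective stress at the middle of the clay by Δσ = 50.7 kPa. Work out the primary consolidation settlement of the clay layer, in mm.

S_c ≈ 51.4 mm

Final effective stress: σ'_f = 99.6 + 50.7 = 150.3 kPa.
σ'_f = 150.3 > σ'_p = 120 kPa, so the stress path crosses the preconsolidation pressure — recompression up to σ'_p, then virgin compression beyond:
S_c = H/(1+e₀)·[C_r·log₁₀(σ'_p/σ'_0) + C_c·log₁₀(σ'_f/σ'_p)]
    = 2.9/2 × [0.051×log₁₀(120/99.6) + 0.32×log₁₀(150.3/120)]
    = 1.45 × [0.004127 + 0.031289] = 0.05135 m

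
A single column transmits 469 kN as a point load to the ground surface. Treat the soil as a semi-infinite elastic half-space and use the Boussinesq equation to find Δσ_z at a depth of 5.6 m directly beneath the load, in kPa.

Δσ_z ≈ 7.14 kPa

Boussinesq vertical stress below a point load on an elastic half-space:
Δσ_z = 3P/(2πz²) · [1 + (r/z)²]^(−5/2)
r/z = 0/5.6 = 0; [1+(r/z)²]^(−5/2) = 1.
Δσ_z = 3×469/(2π×5.6²) × 1 = 7.1407 × 1 = 7.141 kPa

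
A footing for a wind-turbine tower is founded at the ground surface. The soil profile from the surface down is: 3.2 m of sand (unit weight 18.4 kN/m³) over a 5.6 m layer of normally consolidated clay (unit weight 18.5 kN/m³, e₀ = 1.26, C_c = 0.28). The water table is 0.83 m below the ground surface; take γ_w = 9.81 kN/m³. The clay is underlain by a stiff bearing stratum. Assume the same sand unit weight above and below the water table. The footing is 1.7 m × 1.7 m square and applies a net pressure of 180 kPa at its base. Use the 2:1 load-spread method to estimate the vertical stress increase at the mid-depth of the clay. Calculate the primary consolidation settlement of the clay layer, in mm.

S_c ≈ 41.1 mm

Mid-depth of clay below the ground surface: z = 3.2 + 5.6/2 = 6 m.
Total vertical stress at mid-clay: σ_v = 18.4×3.2 + 18.5×2.8 = 110.68 kPa.
Pore pressure: u = 9.81×(6 − 0.83) = 50.718 kPa.
Initial effective stress: σ'_0 = σ_v − u = 110.68 − 50.718 = 59.962 kPa.
Stress increase at mid-clay by the 2:1 spreading method:
Δσ = qBL/((B+z)(L+z)) = 180×1.7×1.7/((1.7+6)(1.7+6)) = 8.7738 kPa
Final effective stress: σ'_f = σ'_0 + Δσ = 59.962 + 8.7738 = 68.736 kPa.
Normally consolidated clay, so the full stress increment lies on the virgin compression line:
S_c = C_c·H/(1+e₀)·log₁₀(σ'_f/σ'_0) = 0.28×5.6/(1+1.26)×log₁₀(68.736/59.962)
    = 0.69381 × 0.059308 = 0.04115 m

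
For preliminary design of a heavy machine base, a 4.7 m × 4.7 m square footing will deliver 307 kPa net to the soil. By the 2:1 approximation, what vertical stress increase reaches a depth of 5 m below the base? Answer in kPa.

By the 2:1 method the load spreads at 1 horizontal : 2 vertical, so at depth z the loaded area has grown by z in each plan dimension:
Δσ = qBL/((B+z)(L+z)) = 307×4.7×4.7/((4.7+5)(4.7+5)) = 72.076 kPa

Δσ_z ≈ 72.1 kPa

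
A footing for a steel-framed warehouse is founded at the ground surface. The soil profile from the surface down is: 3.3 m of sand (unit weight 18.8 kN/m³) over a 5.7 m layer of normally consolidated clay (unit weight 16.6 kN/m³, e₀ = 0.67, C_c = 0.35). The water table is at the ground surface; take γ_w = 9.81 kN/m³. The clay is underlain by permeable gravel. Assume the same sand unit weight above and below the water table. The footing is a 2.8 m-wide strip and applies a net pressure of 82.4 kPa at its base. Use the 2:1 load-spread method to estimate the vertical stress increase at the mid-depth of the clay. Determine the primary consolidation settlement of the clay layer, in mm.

Mid-depth of clay below the ground surface: z = 3.3 + 5.7/2 = 6.15 m.
Total vertical stress at mid-clay: σ_v = 18.8×3.3 + 16.6×2.85 = 109.35 kPa.
Pore pressure: u = 9.81×(6.15 − 0) = 60.332 kPa.
Initial effective stress: σ'_0 = σ_v − u = 109.35 − 60.332 = 49.018 kPa.
Stress increase at mid-clay by the 2:1 spreading method:
Δσ = qB/(B+z) = 82.4×2.8/(2.8+6.15) = 25.779 kPa
Final effective stress: σ'_f = σ'_0 + Δσ = 49.018 + 25.779 = 74.797 kPa.
Normally consolidated clay, so the full stress increment lies on the virgin compression line:
S_c = C_c·H/(1+e₀)·log₁₀(σ'_f/σ'_0) = 0.35×5.7/(1+0.67)×log₁₀(74.797/49.018)
    = 1.1946 × 0.18353 = 0.2192 m

S_c ≈ 219 mm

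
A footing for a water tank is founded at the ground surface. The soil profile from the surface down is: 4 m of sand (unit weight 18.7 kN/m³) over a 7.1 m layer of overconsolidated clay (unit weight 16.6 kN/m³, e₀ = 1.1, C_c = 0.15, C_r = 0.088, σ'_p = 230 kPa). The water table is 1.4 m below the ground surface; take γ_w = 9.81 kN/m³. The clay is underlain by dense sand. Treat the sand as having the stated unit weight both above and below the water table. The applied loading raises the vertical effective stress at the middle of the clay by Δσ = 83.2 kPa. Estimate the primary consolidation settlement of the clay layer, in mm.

Mid-depth of clay below the ground surface: z = 4 + 7.1/2 = 7.55 m.
Total vertical stress at mid-clay: σ_v = 18.7×4 + 16.6×3.55 = 133.73 kPa.
Pore pressure: u = 9.81×(7.55 − 1.4) = 60.332 kPa.
Initial effective stress: σ'_0 = σ_v − u = 133.73 − 60.332 = 73.398 kPa.
Final effective stress: σ'_f = 73.398 + 83.2 = 156.6 kPa.
σ'_f = 156.6 ≤ σ'_p = 230 kPa, so the clay remains overconsolidated and only the recompression index applies:
S_c = C_r·H/(1+e₀)·log₁₀(σ'_f/σ'_0) = 0.088×7.1/2.1×log₁₀(156.6/73.398)
    = 0.29753 × 0.32911 = 0.09792 m

S_c ≈ 97.9 mm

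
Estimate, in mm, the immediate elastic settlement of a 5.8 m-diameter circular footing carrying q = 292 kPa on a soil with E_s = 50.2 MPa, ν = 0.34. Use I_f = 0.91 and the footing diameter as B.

S_e ≈ 27.2 mm

Immediate (elastic) settlement: S_e = q·B·(1−ν²)/E_s · I_f.
E_s = 50.2 MPa = 50200 kPa.
S_e = 292 × 5.8 × (1 − 0.34²) / 50200 × 0.91
    = 292 × 5.8 × 0.8844 / 50200 × 0.91
    = 0.02715 m = 27.15 mm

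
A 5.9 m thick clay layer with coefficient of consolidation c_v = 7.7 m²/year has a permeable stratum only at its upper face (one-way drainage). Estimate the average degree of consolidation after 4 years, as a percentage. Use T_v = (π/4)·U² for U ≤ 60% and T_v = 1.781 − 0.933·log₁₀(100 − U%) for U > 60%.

Drainage path length: H_d = H = 5.9 m (single drainage).
T_v = c_v·t/H_d² = 7.7×4/5.9² = 0.8848.
T_v = 0.8848 corresponds to the U > 60% branch:
U = 1 − 10^((1.781 − T_v)/0.933)/100 = 0.9087

U ≈ 90.9 %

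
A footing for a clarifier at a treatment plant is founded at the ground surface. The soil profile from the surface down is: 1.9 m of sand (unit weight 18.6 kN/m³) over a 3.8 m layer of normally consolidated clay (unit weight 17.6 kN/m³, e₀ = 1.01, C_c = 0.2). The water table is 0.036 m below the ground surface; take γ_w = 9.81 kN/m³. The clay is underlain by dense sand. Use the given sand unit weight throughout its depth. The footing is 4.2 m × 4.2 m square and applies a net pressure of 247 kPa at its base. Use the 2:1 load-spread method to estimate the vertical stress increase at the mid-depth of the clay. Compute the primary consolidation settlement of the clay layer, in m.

S_c ≈ 0.188 m

Mid-depth of clay below the ground surface: z = 1.9 + 3.8/2 = 3.8 m.
Total vertical stress at mid-clay: σ_v = 18.6×1.9 + 17.6×1.9 = 68.78 kPa.
Pore pressure: u = 9.81×(3.8 − 0.036) = 36.925 kPa.
Initial effective stress: σ'_0 = σ_v − u = 68.78 − 36.925 = 31.855 kPa.
Stress increase at mid-clay by the 2:1 spreading method:
Δσ = qBL/((B+z)(L+z)) = 247×4.2×4.2/((4.2+3.8)(4.2+3.8)) = 68.079 kPa
Final effective stress: σ'_f = σ'_0 + Δσ = 31.855 + 68.079 = 99.934 kPa.
Normally consolidated clay, so the full stress increment lies on the virgin compression line:
S_c = C_c·H/(1+e₀)·log₁₀(σ'_f/σ'_0) = 0.2×3.8/(1+1.01)×log₁₀(99.934/31.855)
    = 0.37811 × 0.49654 = 0.1877 m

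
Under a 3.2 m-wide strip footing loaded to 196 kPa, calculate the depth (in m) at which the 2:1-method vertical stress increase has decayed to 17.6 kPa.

2:1 spreading — at depth z the loaded area has grown by z in each plan dimension:
qB/(B+z) = Δσ_z ⇒ z = qB/Δσ_z − B = 196×3.2/17.6 − 3.2 = 32.44 m

z ≈ 32.4 m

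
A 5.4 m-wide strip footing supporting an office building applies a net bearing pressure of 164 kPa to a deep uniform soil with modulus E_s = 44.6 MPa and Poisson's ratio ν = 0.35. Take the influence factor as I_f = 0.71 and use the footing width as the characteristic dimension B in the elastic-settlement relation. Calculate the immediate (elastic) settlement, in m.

S_e ≈ 0.0124 m

Immediate (elastic) settlement: S_e = q·B·(1−ν²)/E_s · I_f.
E_s = 44.6 MPa = 44600 kPa.
S_e = 164 × 5.4 × (1 − 0.35²) / 44600 × 0.71
    = 164 × 5.4 × 0.8775 / 44600 × 0.71
    = 0.01237 m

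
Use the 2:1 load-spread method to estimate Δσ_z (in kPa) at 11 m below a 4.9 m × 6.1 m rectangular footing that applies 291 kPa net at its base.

Δσ_z ≈ 32 kPa

By the 2:1 method the load spreads at 1 horizontal : 2 vertical, so at depth z the loaded area has grown by z in each plan dimension:
Δσ = qBL/((B+z)(L+z)) = 291×4.9×6.1/((4.9+11)(6.1+11)) = 31.991 kPa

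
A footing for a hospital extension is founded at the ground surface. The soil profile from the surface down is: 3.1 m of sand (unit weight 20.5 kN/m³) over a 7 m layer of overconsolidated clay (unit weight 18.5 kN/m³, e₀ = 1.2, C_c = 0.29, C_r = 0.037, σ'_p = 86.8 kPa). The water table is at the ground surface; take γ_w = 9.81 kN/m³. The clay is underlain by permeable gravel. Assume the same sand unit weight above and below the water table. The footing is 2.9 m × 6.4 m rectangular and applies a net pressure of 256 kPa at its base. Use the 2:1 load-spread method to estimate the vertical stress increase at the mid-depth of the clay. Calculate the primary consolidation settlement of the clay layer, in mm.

S_c ≈ 80.7 mm

Mid-depth of clay below the ground surface: z = 3.1 + 7/2 = 6.6 m.
Total vertical stress at mid-clay: σ_v = 20.5×3.1 + 18.5×3.5 = 128.3 kPa.
Pore pressure: u = 9.81×(6.6 − 0) = 64.746 kPa.
Initial effective stress: σ'_0 = σ_v − u = 128.3 − 64.746 = 63.554 kPa.
Stress increase at mid-clay by the 2:1 spreading method:
Δσ = qBL/((B+z)(L+z)) = 256×2.9×6.4/((2.9+6.6)(6.4+6.6)) = 38.473 kPa
Final effective stress: σ'_f = 63.554 + 38.473 = 102.03 kPa.
σ'_f = 102.03 > σ'_p = 86.8 kPa, so the stress path crosses the preconsolidation pressure — recompression up to σ'_p, then virgin compression beyond:
S_c = H/(1+e₀)·[C_r·log₁₀(σ'_p/σ'_0) + C_c·log₁₀(σ'_f/σ'_p)]
    = 7/2.2 × [0.037×log₁₀(86.8/63.554) + 0.29×log₁₀(102.03/86.8)]
    = 3.1818 × [0.0050089 + 0.02036] = 0.08072 m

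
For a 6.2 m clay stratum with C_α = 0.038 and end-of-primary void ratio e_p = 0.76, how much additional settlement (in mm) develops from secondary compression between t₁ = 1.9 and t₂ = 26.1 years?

Secondary compression: S_s = C_α·H/(1+e_p)·log₁₀(t₂/t₁)
S_s = 0.038×6.2/(1+0.76)×log₁₀(26.1/1.9)
    = 0.1339 × 1.138 = 0.1523 m

S_s ≈ 152 mm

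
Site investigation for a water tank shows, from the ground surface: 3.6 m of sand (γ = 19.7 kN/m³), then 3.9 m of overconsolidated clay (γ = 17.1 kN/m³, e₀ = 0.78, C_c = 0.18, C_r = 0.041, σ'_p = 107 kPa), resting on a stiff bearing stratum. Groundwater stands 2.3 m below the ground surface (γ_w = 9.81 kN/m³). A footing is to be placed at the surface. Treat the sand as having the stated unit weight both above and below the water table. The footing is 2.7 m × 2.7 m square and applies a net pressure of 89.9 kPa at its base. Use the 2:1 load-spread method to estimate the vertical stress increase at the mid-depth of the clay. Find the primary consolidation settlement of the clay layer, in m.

Mid-depth of clay below the ground surface: z = 3.6 + 3.9/2 = 5.55 m.
Total vertical stress at mid-clay: σ_v = 19.7×3.6 + 17.1×1.95 = 104.27 kPa.
Pore pressure: u = 9.81×(5.55 − 2.3) = 31.883 kPa.
Initial effective stress: σ'_0 = σ_v − u = 104.27 − 31.883 = 72.387 kPa.
Stress increase at mid-clay by the 2:1 spreading method:
Δσ = qBL/((B+z)(L+z)) = 89.9×2.7×2.7/((2.7+5.55)(2.7+5.55)) = 9.629 kPa
Final effective stress: σ'_f = 72.387 + 9.629 = 82.016 kPa.
σ'_f = 82.016 ≤ σ'_p = 107 kPa, so the clay remains overconsolidated and only the recompression index applies:
S_c = C_r·H/(1+e₀)·log₁₀(σ'_f/σ'_0) = 0.041×3.9/1.78×log₁₀(82.016/72.387)
    = 0.089831 × 0.054238 = 0.004872 m

S_c ≈ 0.00487 m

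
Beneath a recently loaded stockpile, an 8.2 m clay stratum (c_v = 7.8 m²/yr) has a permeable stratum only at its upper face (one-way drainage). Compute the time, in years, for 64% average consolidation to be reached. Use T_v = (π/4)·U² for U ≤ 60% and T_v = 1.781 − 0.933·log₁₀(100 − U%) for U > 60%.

Drainage path length: H_d = H = 8.2 m (single drainage).
U > 60%: T_v = 1.781 − 0.933·log₁₀(100 − 64) = 0.32897.
t = T_v·H_d²/c_v = 0.32897×8.2²/7.8 = 2.836 years.

t ≈ 2.84 years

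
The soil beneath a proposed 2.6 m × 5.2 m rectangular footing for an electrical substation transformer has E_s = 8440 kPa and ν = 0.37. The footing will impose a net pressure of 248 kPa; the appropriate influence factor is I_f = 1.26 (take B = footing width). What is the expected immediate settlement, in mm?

S_e ≈ 83.1 mm

Immediate (elastic) settlement: S_e = q·B·(1−ν²)/E_s · I_f.
S_e = 248 × 2.6 × (1 − 0.37²) / 8440 × 1.26
    = 248 × 2.6 × 0.8631 / 8440 × 1.26
    = 0.08308 m = 83.08 mm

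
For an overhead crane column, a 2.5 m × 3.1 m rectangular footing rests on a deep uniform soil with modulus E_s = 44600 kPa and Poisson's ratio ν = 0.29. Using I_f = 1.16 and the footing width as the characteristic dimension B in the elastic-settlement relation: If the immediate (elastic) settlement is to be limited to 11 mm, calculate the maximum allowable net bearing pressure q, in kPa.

S_e = q·B·(1−ν²)/E_s · I_f  ⇒  q = S_e·E_s / (B·(1−ν²)·I_f).
q = 0.011 × 44600 / (2.5 × 0.9159 × 1.16) = 184.7 kPa

q ≈ 185 kPa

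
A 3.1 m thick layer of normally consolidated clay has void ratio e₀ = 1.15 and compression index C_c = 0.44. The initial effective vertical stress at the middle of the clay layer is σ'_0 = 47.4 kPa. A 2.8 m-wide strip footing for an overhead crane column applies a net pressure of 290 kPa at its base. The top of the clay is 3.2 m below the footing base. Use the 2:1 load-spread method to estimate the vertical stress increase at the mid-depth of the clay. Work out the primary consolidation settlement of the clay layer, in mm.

Mid-depth of clay below the footing base: z = 3.2 + 3.1/2 = 4.75 m.
Stress increase at mid-clay by the 2:1 spreading method:
Δσ = qB/(B+z) = 290×2.8/(2.8+4.75) = 107.55 kPa
Final effective stress: σ'_f = σ'_0 + Δσ = 47.4 + 107.55 = 154.95 kPa.
Normally consolidated clay, so the full stress increment lies on the virgin compression line:
S_c = C_c·H/(1+e₀)·log₁₀(σ'_f/σ'_0) = 0.44×3.1/(1+1.15)×log₁₀(154.95/47.4)
    = 0.63442 × 0.51441 = 0.3264 m

S_c ≈ 326 mm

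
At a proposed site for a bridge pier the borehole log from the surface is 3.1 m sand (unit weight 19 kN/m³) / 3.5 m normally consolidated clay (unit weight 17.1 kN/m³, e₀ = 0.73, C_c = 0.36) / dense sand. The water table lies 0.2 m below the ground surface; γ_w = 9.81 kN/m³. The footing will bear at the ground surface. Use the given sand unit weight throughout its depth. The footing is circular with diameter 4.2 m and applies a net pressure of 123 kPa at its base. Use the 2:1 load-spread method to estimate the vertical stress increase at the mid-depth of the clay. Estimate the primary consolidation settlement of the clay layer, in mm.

S_c ≈ 151 mm

Mid-depth of clay below the ground surface: z = 3.1 + 3.5/2 = 4.85 m.
Total vertical stress at mid-clay: σ_v = 19×3.1 + 17.1×1.75 = 88.825 kPa.
Pore pressure: u = 9.81×(4.85 − 0.2) = 45.617 kPa.
Initial effective stress: σ'_0 = σ_v − u = 88.825 − 45.617 = 43.208 kPa.
Stress increase at mid-clay by the 2:1 spreading method:
Δσ ≈ qD²/(D+z)² = 123×4.2²/(4.2+4.85)² = 26.491 kPa
Final effective stress: σ'_f = σ'_0 + Δσ = 43.208 + 26.491 = 69.699 kPa.
Normally consolidated clay, so the full stress increment lies on the virgin compression line:
S_c = C_c·H/(1+e₀)·log₁₀(σ'_f/σ'_0) = 0.36×3.5/(1+0.73)×log₁₀(69.699/43.208)
    = 0.72832 × 0.20766 = 0.1512 m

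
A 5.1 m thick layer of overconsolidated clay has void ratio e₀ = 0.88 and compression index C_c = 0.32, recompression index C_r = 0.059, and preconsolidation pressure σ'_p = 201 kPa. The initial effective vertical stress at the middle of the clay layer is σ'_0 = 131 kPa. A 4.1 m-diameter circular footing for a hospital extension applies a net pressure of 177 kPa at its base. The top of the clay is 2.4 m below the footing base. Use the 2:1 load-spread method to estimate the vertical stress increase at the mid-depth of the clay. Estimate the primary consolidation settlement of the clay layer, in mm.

Mid-depth of clay below the footing base: z = 2.4 + 5.1/2 = 4.95 m.
Stress increase at mid-clay by the 2:1 spreading method:
Δσ ≈ qD²/(D+z)² = 177×4.1²/(4.1+4.95)² = 36.328 kPa
Final effective stress: σ'_f = 131 + 36.328 = 167.33 kPa.
σ'_f = 167.33 ≤ σ'_p = 201 kPa, so the clay remains overconsolidated and only the recompression index applies:
S_c = C_r·H/(1+e₀)·log₁₀(σ'_f/σ'_0) = 0.059×5.1/1.88×log₁₀(167.33/131)
    = 0.16006 × 0.1063 = 0.01701 m

S_c ≈ 17 mm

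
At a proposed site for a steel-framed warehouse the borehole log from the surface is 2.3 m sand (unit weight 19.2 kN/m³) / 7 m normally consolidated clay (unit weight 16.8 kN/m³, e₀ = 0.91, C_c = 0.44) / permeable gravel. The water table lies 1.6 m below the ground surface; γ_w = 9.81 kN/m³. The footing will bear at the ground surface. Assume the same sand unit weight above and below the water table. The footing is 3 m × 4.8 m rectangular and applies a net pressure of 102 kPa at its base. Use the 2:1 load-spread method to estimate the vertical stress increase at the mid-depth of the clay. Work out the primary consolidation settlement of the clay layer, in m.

Mid-depth of clay below the ground surface: z = 2.3 + 7/2 = 5.8 m.
Total vertical stress at mid-clay: σ_v = 19.2×2.3 + 16.8×3.5 = 102.96 kPa.
Pore pressure: u = 9.81×(5.8 − 1.6) = 41.202 kPa.
Initial effective stress: σ'_0 = σ_v − u = 102.96 − 41.202 = 61.758 kPa.
Stress increase at mid-clay by the 2:1 spreading method:
Δσ = qBL/((B+z)(L+z)) = 102×3×4.8/((3+5.8)(4.8+5.8)) = 15.746 kPa
Final effective stress: σ'_f = σ'_0 + Δσ = 61.758 + 15.746 = 77.504 kPa.
Normally consolidated clay, so the full stress increment lies on the virgin compression line:
S_c = C_c·H/(1+e₀)·log₁₀(σ'_f/σ'_0) = 0.44×7/(1+0.91)×log₁₀(77.504/61.758)
    = 1.6126 × 0.098631 = 0.1591 m

S_c ≈ 0.159 m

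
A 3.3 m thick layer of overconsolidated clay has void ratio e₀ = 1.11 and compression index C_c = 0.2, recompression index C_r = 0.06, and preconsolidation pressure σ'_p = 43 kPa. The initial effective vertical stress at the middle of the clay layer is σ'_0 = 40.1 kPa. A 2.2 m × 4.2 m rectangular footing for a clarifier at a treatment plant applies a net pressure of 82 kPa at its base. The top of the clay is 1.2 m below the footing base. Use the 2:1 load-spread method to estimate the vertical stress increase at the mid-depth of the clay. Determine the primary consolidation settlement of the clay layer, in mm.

S_c ≈ 51.2 mm

Mid-depth of clay below the footing base: z = 1.2 + 3.3/2 = 2.85 m.
Stress increase at mid-clay by the 2:1 spreading method:
Δσ = qBL/((B+z)(L+z)) = 82×2.2×4.2/((2.2+2.85)(4.2+2.85)) = 21.282 kPa
Final effective stress: σ'_f = 40.1 + 21.282 = 61.382 kPa.
σ'_f = 61.382 > σ'_p = 43 kPa, so the stress path crosses the preconsolidation pressure — recompression up to σ'_p, then virgin compression beyond:
S_c = H/(1+e₀)·[C_r·log₁₀(σ'_p/σ'_0) + C_c·log₁₀(σ'_f/σ'_p)]
    = 3.3/2.11 × [0.06×log₁₀(43/40.1) + 0.2×log₁₀(61.382/43)]
    = 1.564 × [0.0018194 + 0.030915] = 0.0512 m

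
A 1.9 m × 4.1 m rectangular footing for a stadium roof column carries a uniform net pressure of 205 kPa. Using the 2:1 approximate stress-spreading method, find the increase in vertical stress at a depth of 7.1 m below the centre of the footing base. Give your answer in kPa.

By the 2:1 method the load spreads at 1 horizontal : 2 vertical, so at depth z the loaded area has grown by z in each plan dimension:
Δσ = qBL/((B+z)(L+z)) = 205×1.9×4.1/((1.9+7.1)(4.1+7.1)) = 15.843 kPa

Δσ_z ≈ 15.8 kPa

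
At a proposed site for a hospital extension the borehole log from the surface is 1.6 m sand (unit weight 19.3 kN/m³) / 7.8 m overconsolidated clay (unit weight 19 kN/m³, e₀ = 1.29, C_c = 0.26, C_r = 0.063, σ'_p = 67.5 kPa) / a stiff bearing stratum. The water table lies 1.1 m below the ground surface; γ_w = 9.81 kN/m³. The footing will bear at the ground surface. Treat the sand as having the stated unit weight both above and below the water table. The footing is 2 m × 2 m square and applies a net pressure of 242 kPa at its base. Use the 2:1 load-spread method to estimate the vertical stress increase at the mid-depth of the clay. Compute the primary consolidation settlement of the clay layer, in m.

Mid-depth of clay below the ground surface: z = 1.6 + 7.8/2 = 5.5 m.
Total vertical stress at mid-clay: σ_v = 19.3×1.6 + 19×3.9 = 104.98 kPa.
Pore pressure: u = 9.81×(5.5 − 1.1) = 43.164 kPa.
Initial effective stress: σ'_0 = σ_v − u = 104.98 − 43.164 = 61.816 kPa.
Stress increase at mid-clay by the 2:1 spreading method:
Δσ = qBL/((B+z)(L+z)) = 242×2×2/((2+5.5)(2+5.5)) = 17.209 kPa
Final effective stress: σ'_f = 61.816 + 17.209 = 79.025 kPa.
σ'_f = 79.025 > σ'_p = 67.5 kPa, so the stress path crosses the preconsolidation pressure — recompression up to σ'_p, then virgin compression beyond:
S_c = H/(1+e₀)·[C_r·log₁₀(σ'_p/σ'_0) + C_c·log₁₀(σ'_f/σ'_p)]
    = 7.8/2.29 × [0.063×log₁₀(67.5/61.816) + 0.26×log₁₀(79.025/67.5)]
    = 3.4061 × [0.0024068 + 0.0178] = 0.06883 m

S_c ≈ 0.0688 m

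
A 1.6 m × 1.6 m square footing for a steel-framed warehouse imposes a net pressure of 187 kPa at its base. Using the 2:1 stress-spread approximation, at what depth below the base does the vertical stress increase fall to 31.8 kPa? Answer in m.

2:1 spreading — at depth z the loaded area has grown by z in each plan dimension:
qB²/(B+z)² = Δσ_z ⇒ z = B(√(q/Δσ_z) − 1) = 1.6×(√(187/31.8) − 1) = 2.28 m

z ≈ 2.28 m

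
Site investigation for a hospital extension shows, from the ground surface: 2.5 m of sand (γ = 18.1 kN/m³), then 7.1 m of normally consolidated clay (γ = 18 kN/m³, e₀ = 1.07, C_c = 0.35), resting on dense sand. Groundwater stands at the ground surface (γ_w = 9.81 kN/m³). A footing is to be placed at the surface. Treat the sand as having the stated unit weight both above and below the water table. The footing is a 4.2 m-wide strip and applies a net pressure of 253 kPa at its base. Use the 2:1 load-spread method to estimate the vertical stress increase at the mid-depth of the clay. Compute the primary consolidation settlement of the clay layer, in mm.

Mid-depth of clay below the ground surface: z = 2.5 + 7.1/2 = 6.05 m.
Total vertical stress at mid-clay: σ_v = 18.1×2.5 + 18×3.55 = 109.15 kPa.
Pore pressure: u = 9.81×(6.05 − 0) = 59.351 kPa.
Initial effective stress: σ'_0 = σ_v − u = 109.15 − 59.351 = 49.799 kPa.
Stress increase at mid-clay by the 2:1 spreading method:
Δσ = qB/(B+z) = 253×4.2/(4.2+6.05) = 103.67 kPa
Final effective stress: σ'_f = σ'_0 + Δσ = 49.799 + 103.67 = 153.47 kPa.
Normally consolidated clay, so the full stress increment lies on the virgin compression line:
S_c = C_c·H/(1+e₀)·log₁₀(σ'_f/σ'_0) = 0.35×7.1/(1+1.07)×log₁₀(153.47/49.799)
    = 1.2005 × 0.4888 = 0.5868 m

S_c ≈ 587 mm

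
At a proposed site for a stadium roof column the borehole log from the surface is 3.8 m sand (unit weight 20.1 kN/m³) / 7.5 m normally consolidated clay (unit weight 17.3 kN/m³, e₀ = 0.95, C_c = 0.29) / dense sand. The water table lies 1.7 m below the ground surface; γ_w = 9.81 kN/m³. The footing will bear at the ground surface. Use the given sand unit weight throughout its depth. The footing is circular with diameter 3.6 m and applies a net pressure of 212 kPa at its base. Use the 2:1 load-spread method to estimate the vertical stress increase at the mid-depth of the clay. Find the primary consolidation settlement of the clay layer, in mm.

Mid-depth of clay below the ground surface: z = 3.8 + 7.5/2 = 7.55 m.
Total vertical stress at mid-clay: σ_v = 20.1×3.8 + 17.3×3.75 = 141.25 kPa.
Pore pressure: u = 9.81×(7.55 − 1.7) = 57.389 kPa.
Initial effective stress: σ'_0 = σ_v − u = 141.25 − 57.389 = 83.861 kPa.
Stress increase at mid-clay by the 2:1 spreading method:
Δσ ≈ qD²/(D+z)² = 212×3.6²/(3.6+7.55)² = 22.1 kPa
Final effective stress: σ'_f = σ'_0 + Δσ = 83.861 + 22.1 = 105.96 kPa.
Normally consolidated clay, so the full stress increment lies on the virgin compression line:
S_c = C_c·H/(1+e₀)·log₁₀(σ'_f/σ'_0) = 0.29×7.5/(1+0.95)×log₁₀(105.96/83.861)
    = 1.1154 × 0.10158 = 0.1133 m

S_c ≈ 113 mm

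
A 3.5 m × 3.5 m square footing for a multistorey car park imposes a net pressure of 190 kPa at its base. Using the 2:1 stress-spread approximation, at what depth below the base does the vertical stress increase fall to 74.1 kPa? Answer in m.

2:1 spreading — at depth z the loaded area has grown by z in each plan dimension:
qB²/(B+z)² = Δσ_z ⇒ z = B(√(q/Δσ_z) − 1) = 3.5×(√(190/74.1) − 1) = 2.104 m

z ≈ 2.1 m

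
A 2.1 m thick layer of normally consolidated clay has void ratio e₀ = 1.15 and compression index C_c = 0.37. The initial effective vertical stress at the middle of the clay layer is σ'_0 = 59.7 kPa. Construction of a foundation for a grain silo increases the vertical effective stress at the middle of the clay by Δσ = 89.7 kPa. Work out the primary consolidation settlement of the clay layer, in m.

Final effective stress: σ'_f = σ'_0 + Δσ = 59.7 + 89.7 = 149.4 kPa.
Normally consolidated clay, so the full stress increment lies on the virgin compression line:
S_c = C_c·H/(1+e₀)·log₁₀(σ'_f/σ'_0) = 0.37×2.1/(1+1.15)×log₁₀(149.4/59.7)
    = 0.3614 × 0.39838 = 0.144 m

S_c ≈ 0.144 m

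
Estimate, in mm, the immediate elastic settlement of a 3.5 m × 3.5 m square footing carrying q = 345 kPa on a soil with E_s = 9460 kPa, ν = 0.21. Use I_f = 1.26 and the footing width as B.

Immediate (elastic) settlement: S_e = q·B·(1−ν²)/E_s · I_f.
S_e = 345 × 3.5 × (1 − 0.21²) / 9460 × 1.26
    = 345 × 3.5 × 0.9559 / 9460 × 1.26
    = 0.1537 m = 153.7 mm

S_e ≈ 154 mm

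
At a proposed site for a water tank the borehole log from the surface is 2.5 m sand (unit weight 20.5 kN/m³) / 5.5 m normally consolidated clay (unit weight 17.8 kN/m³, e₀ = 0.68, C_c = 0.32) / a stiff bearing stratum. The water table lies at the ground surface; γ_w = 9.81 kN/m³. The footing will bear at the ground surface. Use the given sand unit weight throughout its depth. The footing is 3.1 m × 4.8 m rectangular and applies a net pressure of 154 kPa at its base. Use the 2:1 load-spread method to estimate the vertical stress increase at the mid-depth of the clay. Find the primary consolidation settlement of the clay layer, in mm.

S_c ≈ 203 mm

Mid-depth of clay below the ground surface: z = 2.5 + 5.5/2 = 5.25 m.
Total vertical stress at mid-clay: σ_v = 20.5×2.5 + 17.8×2.75 = 100.2 kPa.
Pore pressure: u = 9.81×(5.25 − 0) = 51.503 kPa.
Initial effective stress: σ'_0 = σ_v − u = 100.2 − 51.503 = 48.697 kPa.
Stress increase at mid-clay by the 2:1 spreading method:
Δσ = qBL/((B+z)(L+z)) = 154×3.1×4.8/((3.1+5.25)(4.8+5.25)) = 27.307 kPa
Final effective stress: σ'_f = σ'_0 + Δσ = 48.697 + 27.307 = 76.004 kPa.
Normally consolidated clay, so the full stress increment lies on the virgin compression line:
S_c = C_c·H/(1+e₀)·log₁₀(σ'_f/σ'_0) = 0.32×5.5/(1+0.68)×log₁₀(76.004/48.697)
    = 1.0476 × 0.19333 = 0.2025 m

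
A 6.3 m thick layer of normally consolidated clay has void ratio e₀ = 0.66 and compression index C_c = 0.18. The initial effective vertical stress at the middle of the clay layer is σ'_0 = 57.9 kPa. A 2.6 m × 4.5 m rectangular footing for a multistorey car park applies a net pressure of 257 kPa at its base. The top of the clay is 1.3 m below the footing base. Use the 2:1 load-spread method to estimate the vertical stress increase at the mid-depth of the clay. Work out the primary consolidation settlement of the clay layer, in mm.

S_c ≈ 178 mm

Mid-depth of clay below the footing base: z = 1.3 + 6.3/2 = 4.45 m.
Stress increase at mid-clay by the 2:1 spreading method:
Δσ = qBL/((B+z)(L+z)) = 257×2.6×4.5/((2.6+4.45)(4.5+4.45)) = 47.655 kPa
Final effective stress: σ'_f = σ'_0 + Δσ = 57.9 + 47.655 = 105.56 kPa.
Normally consolidated clay, so the full stress increment lies on the virgin compression line:
S_c = C_c·H/(1+e₀)·log₁₀(σ'_f/σ'_0) = 0.18×6.3/(1+0.66)×log₁₀(105.56/57.9)
    = 0.68313 × 0.26082 = 0.1782 m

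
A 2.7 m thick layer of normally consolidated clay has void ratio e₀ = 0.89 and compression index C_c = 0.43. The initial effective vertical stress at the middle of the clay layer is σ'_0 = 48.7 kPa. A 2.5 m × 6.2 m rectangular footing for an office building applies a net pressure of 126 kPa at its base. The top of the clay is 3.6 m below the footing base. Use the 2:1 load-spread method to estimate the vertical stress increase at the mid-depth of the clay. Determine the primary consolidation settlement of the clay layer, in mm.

S_c ≈ 105 mm

Mid-depth of clay below the footing base: z = 3.6 + 2.7/2 = 4.95 m.
Stress increase at mid-clay by the 2:1 spreading method:
Δσ = qBL/((B+z)(L+z)) = 126×2.5×6.2/((2.5+4.95)(6.2+4.95)) = 23.511 kPa
Final effective stress: σ'_f = σ'_0 + Δσ = 48.7 + 23.511 = 72.211 kPa.
Normally consolidated clay, so the full stress increment lies on the virgin compression line:
S_c = C_c·H/(1+e₀)·log₁₀(σ'_f/σ'_0) = 0.43×2.7/(1+0.89)×log₁₀(72.211/48.7)
    = 0.61429 × 0.17107 = 0.1051 m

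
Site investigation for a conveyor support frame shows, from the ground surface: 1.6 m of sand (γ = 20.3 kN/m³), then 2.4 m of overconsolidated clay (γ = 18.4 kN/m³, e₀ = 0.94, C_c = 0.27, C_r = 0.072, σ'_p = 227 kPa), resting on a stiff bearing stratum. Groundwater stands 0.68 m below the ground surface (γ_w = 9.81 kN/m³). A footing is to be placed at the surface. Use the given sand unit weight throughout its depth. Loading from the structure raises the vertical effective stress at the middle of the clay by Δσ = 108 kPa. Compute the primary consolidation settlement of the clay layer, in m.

Mid-depth of clay below the ground surface: z = 1.6 + 2.4/2 = 2.8 m.
Total vertical stress at mid-clay: σ_v = 20.3×1.6 + 18.4×1.2 = 54.56 kPa.
Pore pressure: u = 9.81×(2.8 − 0.68) = 20.797 kPa.
Initial effective stress: σ'_0 = σ_v − u = 54.56 − 20.797 = 33.763 kPa.
Final effective stress: σ'_f = 33.763 + 108 = 141.76 kPa.
σ'_f = 141.76 ≤ σ'_p = 227 kPa, so the clay remains overconsolidated and only the recompression index applies:
S_c = C_r·H/(1+e₀)·log₁₀(σ'_f/σ'_0) = 0.072×2.4/1.94×log₁₀(141.76/33.763)
    = 0.089071 × 0.62311 = 0.0555 m

S_c ≈ 0.0555 m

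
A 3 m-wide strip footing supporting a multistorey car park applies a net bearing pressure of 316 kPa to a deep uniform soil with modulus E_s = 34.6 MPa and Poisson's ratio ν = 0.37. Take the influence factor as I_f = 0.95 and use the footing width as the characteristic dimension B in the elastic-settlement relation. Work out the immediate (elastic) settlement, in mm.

S_e ≈ 22.5 mm

Immediate (elastic) settlement: S_e = q·B·(1−ν²)/E_s · I_f.
E_s = 34.6 MPa = 34600 kPa.
S_e = 316 × 3 × (1 − 0.37²) / 34600 × 0.95
    = 316 × 3 × 0.8631 / 34600 × 0.95
    = 0.02247 m = 22.47 mm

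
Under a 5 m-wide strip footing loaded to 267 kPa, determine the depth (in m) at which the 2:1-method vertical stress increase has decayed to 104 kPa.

2:1 spreading — at depth z the loaded area has grown by z in each plan dimension:
qB/(B+z) = Δσ_z ⇒ z = qB/Δσ_z − B = 267×5/104 − 5 = 7.837 m

z ≈ 7.84 m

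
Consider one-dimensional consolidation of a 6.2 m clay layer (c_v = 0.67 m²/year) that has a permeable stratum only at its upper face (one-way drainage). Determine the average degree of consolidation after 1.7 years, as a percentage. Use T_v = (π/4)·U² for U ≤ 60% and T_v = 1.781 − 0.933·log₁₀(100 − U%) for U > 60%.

Drainage path length: H_d = H = 6.2 m (single drainage).
T_v = c_v·t/H_d² = 0.67×1.7/6.2² = 0.029631.
T_v = 0.029631 corresponds to the U ≤ 60% branch:
U = √(4T_v/π) = 0.1942

U ≈ 19.4 %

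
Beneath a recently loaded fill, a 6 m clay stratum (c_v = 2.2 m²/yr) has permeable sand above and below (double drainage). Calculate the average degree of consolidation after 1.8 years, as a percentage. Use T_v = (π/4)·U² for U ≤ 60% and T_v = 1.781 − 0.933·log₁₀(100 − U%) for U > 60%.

Drainage path length: H_d = H/2 = 3 m (double drainage).
T_v = c_v·t/H_d² = 2.2×1.8/3² = 0.44.
T_v = 0.44 corresponds to the U > 60% branch:
U = 1 − 10^((1.781 − T_v)/0.933)/100 = 0.7263

U ≈ 72.6 %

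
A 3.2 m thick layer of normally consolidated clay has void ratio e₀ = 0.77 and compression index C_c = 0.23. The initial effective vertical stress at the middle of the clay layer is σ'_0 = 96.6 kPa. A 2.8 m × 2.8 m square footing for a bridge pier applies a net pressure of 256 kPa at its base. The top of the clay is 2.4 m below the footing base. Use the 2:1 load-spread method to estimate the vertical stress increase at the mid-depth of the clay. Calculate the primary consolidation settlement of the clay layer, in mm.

Mid-depth of clay below the footing base: z = 2.4 + 3.2/2 = 4 m.
Stress increase at mid-clay by the 2:1 spreading method:
Δσ = qBL/((B+z)(L+z)) = 256×2.8×2.8/((2.8+4)(2.8+4)) = 43.405 kPa
Final effective stress: σ'_f = σ'_0 + Δσ = 96.6 + 43.405 = 140 kPa.
Normally consolidated clay, so the full stress increment lies on the virgin compression line:
S_c = C_c·H/(1+e₀)·log₁₀(σ'_f/σ'_0) = 0.23×3.2/(1+0.77)×log₁₀(140/96.6)
    = 0.41582 × 0.16115 = 0.06701 m

S_c ≈ 67 mm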